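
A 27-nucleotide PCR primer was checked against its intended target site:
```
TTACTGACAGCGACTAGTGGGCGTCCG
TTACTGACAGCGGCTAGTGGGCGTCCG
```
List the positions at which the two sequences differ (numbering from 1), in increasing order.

Scanning 1-based: 13: A/G.

13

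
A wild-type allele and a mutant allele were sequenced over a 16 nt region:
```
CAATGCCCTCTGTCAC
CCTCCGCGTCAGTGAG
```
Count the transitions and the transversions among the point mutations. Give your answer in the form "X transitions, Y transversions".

Mismatches (1-based):
site 2: A→C (purine→pyrimidine, transversion)
site 3: A→T (purine→pyrimidine, transversion)
site 4: T→C (pyrimidine→pyrimidine, transition)
site 5: G→C (purine→pyrimidine, transversion)
site 6: C→G (pyrimidine→purine, transversion)
site 8: C→G (pyrimidine→purine, transversion)
site 11: T→A (pyrimidine→purine, transversion)
site 14: C→G (pyrimidine→purine, transversion)
site 16: C→G (pyrimidine→purine, transversion)

1 transition, 8 transversions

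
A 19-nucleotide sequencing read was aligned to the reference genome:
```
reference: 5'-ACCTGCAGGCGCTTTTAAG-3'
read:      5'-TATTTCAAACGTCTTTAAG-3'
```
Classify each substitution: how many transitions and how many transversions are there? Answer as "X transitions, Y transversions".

Transitions (purine↔purine or pyrimidine↔pyrimidine): 3 C→T, 8 G→A, 9 G→A, 12 C→T, 13 T→C.
Transversions (purine↔pyrimidine): 1 A→T, 2 C→A, 5 G→T.

5 transitions, 3 transversions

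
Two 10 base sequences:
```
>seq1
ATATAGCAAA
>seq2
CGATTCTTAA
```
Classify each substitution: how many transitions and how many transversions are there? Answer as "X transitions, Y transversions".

Transitions (purine↔purine or pyrimidine↔pyrimidine): 7 C→T.
Transversions (purine↔pyrimidine): 1 A→C, 2 T→G, 5 A→T, 6 G→C, 8 A→T.

1 transition, 5 transversions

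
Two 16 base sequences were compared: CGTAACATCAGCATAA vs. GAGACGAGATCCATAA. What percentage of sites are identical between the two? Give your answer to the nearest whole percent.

44%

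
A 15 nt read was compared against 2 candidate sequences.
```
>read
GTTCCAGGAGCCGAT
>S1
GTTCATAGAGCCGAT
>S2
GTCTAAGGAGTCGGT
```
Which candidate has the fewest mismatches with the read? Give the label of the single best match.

S1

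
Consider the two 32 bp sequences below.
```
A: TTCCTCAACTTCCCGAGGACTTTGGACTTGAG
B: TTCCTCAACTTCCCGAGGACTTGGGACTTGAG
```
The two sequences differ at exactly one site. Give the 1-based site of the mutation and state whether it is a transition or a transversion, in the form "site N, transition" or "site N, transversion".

site 23, transversion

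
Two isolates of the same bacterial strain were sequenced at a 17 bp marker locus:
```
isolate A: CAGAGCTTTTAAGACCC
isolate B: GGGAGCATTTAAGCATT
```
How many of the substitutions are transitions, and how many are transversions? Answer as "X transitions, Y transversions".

Transitions (purine↔purine or pyrimidine↔pyrimidine): 2 A→G, 16 C→T, 17 C→T.
Transversions (purine↔pyrimidine): 1 C→G, 7 T→A, 14 A→C, 15 C→A.

3 transitions, 4 transversions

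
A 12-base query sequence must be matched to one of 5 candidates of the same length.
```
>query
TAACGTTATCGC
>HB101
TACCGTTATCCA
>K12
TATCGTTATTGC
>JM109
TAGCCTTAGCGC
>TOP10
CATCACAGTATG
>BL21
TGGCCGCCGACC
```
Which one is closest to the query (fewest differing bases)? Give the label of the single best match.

HB101 differs at 3 bases; K12 differs at 2 bases; JM109 differs at 3 bases; TOP10 differs at 9 bases; BL21 differs at 9 bases. The closest is K12.

K12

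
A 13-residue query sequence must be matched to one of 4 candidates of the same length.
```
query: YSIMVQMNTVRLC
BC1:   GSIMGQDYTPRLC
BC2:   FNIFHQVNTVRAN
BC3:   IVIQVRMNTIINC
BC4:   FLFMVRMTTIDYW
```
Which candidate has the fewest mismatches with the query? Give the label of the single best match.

Hamming distances to query — BC1: 5; BC2: 7; BC3: 7; BC4: 9.
Smallest is BC1 with 5 mismatches.

BC1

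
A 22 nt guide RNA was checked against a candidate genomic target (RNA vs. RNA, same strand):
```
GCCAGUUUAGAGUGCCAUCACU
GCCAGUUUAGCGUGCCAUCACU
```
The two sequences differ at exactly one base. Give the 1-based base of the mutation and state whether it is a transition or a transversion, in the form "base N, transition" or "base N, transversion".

base 11, transversion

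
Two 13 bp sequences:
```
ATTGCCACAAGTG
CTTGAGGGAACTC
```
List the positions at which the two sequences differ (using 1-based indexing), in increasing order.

Scanning 1-based: 1: A/C; 5: C/A; 6: C/G; 7: A/G; 8: C/G; 11: G/C; 13: G/C.

1, 5, 6, 7, 8, 11, 13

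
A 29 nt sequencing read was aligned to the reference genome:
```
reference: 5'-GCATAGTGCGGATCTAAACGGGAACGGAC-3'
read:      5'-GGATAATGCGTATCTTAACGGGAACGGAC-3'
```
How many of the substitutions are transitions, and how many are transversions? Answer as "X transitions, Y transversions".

Mismatches (1-based):
site 2: C→G (pyrimidine→purine, transversion)
site 6: G→A (purine→purine, transition)
site 11: G→T (purine→pyrimidine, transversion)
site 16: A→T (purine→pyrimidine, transversion)

1 transition, 3 transversions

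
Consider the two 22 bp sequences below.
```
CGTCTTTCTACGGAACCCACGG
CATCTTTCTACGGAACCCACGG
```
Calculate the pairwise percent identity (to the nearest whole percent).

1 position differs (2), so 21 of 22 match: 21/22 = 95.45%.

95%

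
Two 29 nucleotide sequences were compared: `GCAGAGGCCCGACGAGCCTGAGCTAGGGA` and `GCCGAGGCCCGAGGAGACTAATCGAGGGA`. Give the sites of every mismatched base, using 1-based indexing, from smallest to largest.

Scanning 1-based: 3: A/C; 13: C/G; 17: C/A; 20: G/A; 22: G/T; 24: T/G.

3, 13, 17, 20, 22, 24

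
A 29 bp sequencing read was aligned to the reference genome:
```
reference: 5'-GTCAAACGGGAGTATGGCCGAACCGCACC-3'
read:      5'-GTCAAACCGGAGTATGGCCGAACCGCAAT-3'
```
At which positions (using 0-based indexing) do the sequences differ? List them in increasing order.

Scanning 0-based: 7: G/C; 27: C/A; 28: C/T.

7, 27, 28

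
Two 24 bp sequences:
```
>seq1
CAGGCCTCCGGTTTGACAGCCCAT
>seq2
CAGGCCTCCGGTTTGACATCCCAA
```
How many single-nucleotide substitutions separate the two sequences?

The sequences differ at positions 19, 24 (1-based) — 2 in total.

2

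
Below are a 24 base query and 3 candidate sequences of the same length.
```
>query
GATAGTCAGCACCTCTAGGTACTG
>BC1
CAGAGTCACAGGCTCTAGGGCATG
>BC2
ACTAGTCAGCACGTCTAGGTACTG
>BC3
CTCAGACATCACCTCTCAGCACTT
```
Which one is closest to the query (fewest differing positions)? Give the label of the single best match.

BC2

Hamming distances to query — BC1: 9; BC2: 3; BC3: 9.
Smallest is BC2 with 3 mismatches.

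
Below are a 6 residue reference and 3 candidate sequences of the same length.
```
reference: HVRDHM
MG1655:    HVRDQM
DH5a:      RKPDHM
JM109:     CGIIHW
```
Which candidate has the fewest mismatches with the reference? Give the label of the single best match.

Hamming distances to reference — MG1655: 1; DH5a: 3; JM109: 5.
Smallest is MG1655 with 1 mismatch.

MG1655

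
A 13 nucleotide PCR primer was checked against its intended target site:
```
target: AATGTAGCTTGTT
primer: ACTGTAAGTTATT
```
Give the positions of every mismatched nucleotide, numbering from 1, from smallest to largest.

Differences at position 2 (A→C), position 7 (G→A), position 8 (C→G), position 11 (G→A).

2, 7, 8, 11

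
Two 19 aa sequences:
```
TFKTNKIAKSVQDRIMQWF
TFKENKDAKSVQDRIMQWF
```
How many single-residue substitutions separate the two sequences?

2

The sequences differ at positions 4, 7 (1-based) — 2 in total.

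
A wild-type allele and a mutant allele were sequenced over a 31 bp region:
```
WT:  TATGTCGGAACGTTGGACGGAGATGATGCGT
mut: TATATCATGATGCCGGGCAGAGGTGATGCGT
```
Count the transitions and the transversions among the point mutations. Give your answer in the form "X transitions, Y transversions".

9 transitions, 1 transversion

Mismatches (1-based):
base 4: G→A (purine→purine, transition)
base 7: G→A (purine→purine, transition)
base 8: G→T (purine→pyrimidine, transversion)
base 9: A→G (purine→purine, transition)
base 11: C→T (pyrimidine→pyrimidine, transition)
base 13: T→C (pyrimidine→pyrimidine, transition)
base 14: T→C (pyrimidine→pyrimidine, transition)
base 17: A→G (purine→purine, transition)
base 19: G→A (purine→purine, transition)
base 23: A→G (purine→purine, transition)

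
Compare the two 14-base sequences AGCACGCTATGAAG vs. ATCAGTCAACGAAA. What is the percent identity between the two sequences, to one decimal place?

57.1%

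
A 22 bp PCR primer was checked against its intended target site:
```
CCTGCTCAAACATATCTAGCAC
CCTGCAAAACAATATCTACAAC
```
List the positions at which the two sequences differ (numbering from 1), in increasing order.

6, 7, 10, 11, 19, 20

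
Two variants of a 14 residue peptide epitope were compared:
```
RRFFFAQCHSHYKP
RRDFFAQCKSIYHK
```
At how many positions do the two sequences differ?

Comparing position by position, 5 positions differ: 3 (F/D), 9 (H/K), 11 (H/I), 13 (K/H), 14 (P/K).

5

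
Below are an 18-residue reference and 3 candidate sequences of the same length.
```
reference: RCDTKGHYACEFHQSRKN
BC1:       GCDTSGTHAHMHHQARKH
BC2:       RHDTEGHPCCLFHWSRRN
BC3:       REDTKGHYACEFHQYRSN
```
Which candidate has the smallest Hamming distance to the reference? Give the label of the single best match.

BC3

Hamming distances to reference — BC1: 9; BC2: 7; BC3: 3.
Smallest is BC3 with 3 mismatches.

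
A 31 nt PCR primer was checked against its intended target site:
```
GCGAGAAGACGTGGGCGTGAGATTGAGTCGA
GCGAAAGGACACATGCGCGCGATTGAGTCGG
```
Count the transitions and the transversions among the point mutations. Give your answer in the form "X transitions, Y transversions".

7 transitions, 2 transversions

Mismatches (1-based):
base 5: G→A (purine→purine, transition)
base 7: A→G (purine→purine, transition)
base 11: G→A (purine→purine, transition)
base 12: T→C (pyrimidine→pyrimidine, transition)
base 13: G→A (purine→purine, transition)
base 14: G→T (purine→pyrimidine, transversion)
base 18: T→C (pyrimidine→pyrimidine, transition)
base 20: A→C (purine→pyrimidine, transversion)
base 31: A→G (purine→purine, transition)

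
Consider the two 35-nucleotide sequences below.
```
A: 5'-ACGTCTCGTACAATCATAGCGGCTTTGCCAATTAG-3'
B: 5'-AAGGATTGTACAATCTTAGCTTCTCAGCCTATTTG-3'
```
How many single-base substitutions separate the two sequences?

11

Comparing position by position, 11 sites differ: 2 (C/A), 4 (T/G), 5 (C/A), 7 (C/T), 16 (A/T), 21 (G/T), 22 (G/T), 25 (T/C), 26 (T/A), 30 (A/T), 34 (A/T).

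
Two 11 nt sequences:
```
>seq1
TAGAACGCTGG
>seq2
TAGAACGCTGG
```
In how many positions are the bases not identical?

0

No positions differ; the sequences are identical.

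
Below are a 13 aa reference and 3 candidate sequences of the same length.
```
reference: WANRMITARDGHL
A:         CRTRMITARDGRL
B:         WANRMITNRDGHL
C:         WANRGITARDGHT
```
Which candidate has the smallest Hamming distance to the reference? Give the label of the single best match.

A differs at 4 positions; B differs at 1 position; C differs at 2 positions. The closest is B.

B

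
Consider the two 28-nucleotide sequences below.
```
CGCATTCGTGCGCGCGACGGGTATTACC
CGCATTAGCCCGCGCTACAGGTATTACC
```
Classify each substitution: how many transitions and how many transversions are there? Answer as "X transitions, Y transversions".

2 transitions, 3 transversions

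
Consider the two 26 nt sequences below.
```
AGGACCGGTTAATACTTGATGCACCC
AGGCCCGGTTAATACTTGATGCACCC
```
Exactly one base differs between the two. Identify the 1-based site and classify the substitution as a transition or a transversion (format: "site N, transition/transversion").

site 4, transversion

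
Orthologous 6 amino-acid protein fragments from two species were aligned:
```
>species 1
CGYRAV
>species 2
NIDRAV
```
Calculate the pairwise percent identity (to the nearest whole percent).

50%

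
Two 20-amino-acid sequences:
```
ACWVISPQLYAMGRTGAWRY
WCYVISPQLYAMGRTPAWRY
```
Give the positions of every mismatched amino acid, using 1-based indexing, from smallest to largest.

Differences at position 1 (A→W), position 3 (W→Y), position 16 (G→P).

1, 3, 16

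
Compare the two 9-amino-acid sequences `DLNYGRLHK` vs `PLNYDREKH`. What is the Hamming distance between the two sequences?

The sequences differ at residues 1, 5, 7, 8, 9 (1-based) — 5 in total.

5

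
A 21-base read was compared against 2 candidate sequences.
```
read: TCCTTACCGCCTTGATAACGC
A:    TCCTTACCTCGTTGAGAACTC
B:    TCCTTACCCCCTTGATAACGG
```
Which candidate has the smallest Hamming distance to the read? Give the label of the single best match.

Hamming distances to read — A: 4; B: 2.
Smallest is B with 2 mismatches.

B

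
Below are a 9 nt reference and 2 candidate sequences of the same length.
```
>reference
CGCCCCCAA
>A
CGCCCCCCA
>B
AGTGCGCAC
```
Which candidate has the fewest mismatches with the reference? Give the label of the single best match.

A differs at 1 site; B differs at 5 sites. The closest is A.

A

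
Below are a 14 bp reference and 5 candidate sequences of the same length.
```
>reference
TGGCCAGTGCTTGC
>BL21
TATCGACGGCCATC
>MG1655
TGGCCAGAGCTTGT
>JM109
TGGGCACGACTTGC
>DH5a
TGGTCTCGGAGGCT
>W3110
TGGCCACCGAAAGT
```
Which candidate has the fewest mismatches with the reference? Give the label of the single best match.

MG1655

Hamming distances to reference — BL21: 8; MG1655: 2; JM109: 4; DH5a: 9; W3110: 6.
Smallest is MG1655 with 2 mismatches.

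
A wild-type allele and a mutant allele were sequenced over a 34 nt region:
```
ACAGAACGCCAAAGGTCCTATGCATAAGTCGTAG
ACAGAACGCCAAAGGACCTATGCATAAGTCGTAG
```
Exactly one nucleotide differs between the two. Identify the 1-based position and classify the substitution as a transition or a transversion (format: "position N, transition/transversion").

position 16, transversion

The sequences differ only at position 16: T→A (pyrimidine→purine), a transversion.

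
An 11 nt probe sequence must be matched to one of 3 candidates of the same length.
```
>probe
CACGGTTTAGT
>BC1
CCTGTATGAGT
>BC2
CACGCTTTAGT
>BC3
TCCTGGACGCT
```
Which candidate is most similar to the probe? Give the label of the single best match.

BC2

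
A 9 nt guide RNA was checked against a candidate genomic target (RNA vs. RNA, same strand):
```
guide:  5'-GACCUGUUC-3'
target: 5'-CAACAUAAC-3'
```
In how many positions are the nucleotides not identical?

6

Mismatches (1-based): position 1: G→C; position 3: C→A; position 5: U→A; position 6: G→U; position 7: U→A; position 8: U→A.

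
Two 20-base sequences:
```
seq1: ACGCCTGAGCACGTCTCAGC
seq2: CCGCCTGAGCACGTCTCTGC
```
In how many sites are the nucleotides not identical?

Mismatches (1-based): site 1: A→C; site 18: A→T.

2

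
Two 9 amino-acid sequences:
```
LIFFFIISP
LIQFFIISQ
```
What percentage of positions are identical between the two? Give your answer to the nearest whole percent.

78%

2 positions differ (3, 9), so 7 of 9 match: 7/9 = 77.78%.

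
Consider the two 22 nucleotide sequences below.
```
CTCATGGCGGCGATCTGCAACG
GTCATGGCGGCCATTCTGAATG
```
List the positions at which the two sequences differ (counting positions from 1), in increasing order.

1, 12, 15, 16, 17, 18, 21

Scanning 1-based: 1: C/G; 12: G/C; 15: C/T; 16: T/C; 17: G/T; 18: C/G; 21: C/T.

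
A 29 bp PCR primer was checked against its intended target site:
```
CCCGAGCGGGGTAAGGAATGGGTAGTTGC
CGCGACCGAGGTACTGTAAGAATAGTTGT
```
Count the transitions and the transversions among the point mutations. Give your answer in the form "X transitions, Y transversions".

Mismatches (1-based):
site 2: C→G (pyrimidine→purine, transversion)
site 6: G→C (purine→pyrimidine, transversion)
site 9: G→A (purine→purine, transition)
site 14: A→C (purine→pyrimidine, transversion)
site 15: G→T (purine→pyrimidine, transversion)
site 17: A→T (purine→pyrimidine, transversion)
site 19: T→A (pyrimidine→purine, transversion)
site 21: G→A (purine→purine, transition)
site 22: G→A (purine→purine, transition)
site 29: C→T (pyrimidine→pyrimidine, transition)

4 transitions, 6 transversions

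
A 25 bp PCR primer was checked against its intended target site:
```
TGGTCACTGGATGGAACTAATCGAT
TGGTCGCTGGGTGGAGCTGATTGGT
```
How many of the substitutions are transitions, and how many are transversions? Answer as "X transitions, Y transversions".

6 transitions, 0 transversions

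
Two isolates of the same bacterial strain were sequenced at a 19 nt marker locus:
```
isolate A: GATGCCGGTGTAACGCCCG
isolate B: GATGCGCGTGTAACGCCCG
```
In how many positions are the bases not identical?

Comparing position by position, 2 positions differ: 6 (C/G), 7 (G/C).

2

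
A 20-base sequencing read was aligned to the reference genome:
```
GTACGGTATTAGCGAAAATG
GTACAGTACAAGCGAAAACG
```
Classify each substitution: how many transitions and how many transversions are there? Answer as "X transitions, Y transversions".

Transitions (purine↔purine or pyrimidine↔pyrimidine): 5 G→A, 9 T→C, 19 T→C.
Transversions (purine↔pyrimidine): 10 T→A.

3 transitions, 1 transversion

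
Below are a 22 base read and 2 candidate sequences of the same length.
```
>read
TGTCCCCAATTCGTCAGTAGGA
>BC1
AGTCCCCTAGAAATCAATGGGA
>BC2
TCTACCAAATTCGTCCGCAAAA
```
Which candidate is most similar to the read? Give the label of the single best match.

BC2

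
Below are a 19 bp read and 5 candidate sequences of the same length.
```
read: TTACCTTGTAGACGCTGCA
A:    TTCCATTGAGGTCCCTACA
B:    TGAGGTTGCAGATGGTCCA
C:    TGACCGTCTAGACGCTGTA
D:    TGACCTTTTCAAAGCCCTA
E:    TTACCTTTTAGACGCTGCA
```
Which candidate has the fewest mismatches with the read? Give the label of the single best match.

A differs at 7 positions; B differs at 7 positions; C differs at 4 positions; D differs at 8 positions; E differs at 1 position. The closest is E.

E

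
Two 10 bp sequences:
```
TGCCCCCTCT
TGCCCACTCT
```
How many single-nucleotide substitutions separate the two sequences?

Mismatches (1-based): base 6: C→A.

1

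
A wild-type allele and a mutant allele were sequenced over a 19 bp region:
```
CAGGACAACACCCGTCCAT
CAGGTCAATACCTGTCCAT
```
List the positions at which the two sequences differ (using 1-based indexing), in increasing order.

5, 9, 13

Differences at position 5 (A→T), position 9 (C→T), position 13 (C→T).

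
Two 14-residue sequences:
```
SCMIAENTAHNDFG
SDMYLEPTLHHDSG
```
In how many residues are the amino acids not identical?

Comparing position by position, 7 residues differ: 2 (C/D), 4 (I/Y), 5 (A/L), 7 (N/P), 9 (A/L), 11 (N/H), 13 (F/S).

7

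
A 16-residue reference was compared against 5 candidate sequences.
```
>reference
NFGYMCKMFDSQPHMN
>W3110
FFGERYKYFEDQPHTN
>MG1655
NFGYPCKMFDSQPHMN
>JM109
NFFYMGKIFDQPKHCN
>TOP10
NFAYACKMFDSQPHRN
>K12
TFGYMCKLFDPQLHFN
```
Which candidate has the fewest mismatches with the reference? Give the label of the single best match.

Hamming distances to reference — W3110: 8; MG1655: 1; JM109: 7; TOP10: 3; K12: 5.
Smallest is MG1655 with 1 mismatch.

MG1655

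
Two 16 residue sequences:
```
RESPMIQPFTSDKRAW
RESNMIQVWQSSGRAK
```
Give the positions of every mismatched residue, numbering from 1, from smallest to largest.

4, 8, 9, 10, 12, 13, 16

Differences at position 4 (P→N), position 8 (P→V), position 9 (F→W), position 10 (T→Q), position 12 (D→S), position 13 (K→G), position 16 (W→K).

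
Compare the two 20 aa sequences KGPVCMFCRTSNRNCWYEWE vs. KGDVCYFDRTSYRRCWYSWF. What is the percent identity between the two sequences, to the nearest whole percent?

Mismatches at positions 3, 6, 8, 12, 14, 18, 20 (1-based): 7 of 20.
Identical positions: 13/20 = 65% → 65%.

65%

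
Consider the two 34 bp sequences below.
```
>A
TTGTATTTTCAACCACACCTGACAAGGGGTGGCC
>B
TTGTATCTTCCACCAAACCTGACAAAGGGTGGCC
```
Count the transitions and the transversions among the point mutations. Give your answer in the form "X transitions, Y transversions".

Mismatches (1-based):
base 7: T→C (pyrimidine→pyrimidine, transition)
base 11: A→C (purine→pyrimidine, transversion)
base 16: C→A (pyrimidine→purine, transversion)
base 26: G→A (purine→purine, transition)

2 transitions, 2 transversions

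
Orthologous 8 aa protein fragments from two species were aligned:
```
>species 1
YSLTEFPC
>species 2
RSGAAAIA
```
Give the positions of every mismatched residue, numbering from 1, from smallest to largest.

Scanning 1-based: 1: Y/R; 3: L/G; 4: T/A; 5: E/A; 6: F/A; 7: P/I; 8: C/A.

1, 3, 4, 5, 6, 7, 8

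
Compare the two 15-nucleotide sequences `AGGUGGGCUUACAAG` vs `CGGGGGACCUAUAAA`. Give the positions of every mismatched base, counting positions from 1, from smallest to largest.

1, 4, 7, 9, 12, 15

Scanning 1-based: 1: A/C; 4: U/G; 7: G/A; 9: U/C; 12: C/U; 15: G/A.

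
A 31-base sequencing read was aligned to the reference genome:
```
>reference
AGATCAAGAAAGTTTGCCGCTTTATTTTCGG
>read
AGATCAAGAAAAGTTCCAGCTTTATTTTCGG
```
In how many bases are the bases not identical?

4

The sequences differ at bases 12, 13, 16, 18 (1-based) — 4 in total.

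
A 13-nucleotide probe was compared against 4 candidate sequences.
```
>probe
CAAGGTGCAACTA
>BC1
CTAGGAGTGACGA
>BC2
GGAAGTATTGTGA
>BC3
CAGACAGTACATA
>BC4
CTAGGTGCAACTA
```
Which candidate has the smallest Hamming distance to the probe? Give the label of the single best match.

Hamming distances to probe — BC1: 5; BC2: 9; BC3: 7; BC4: 1.
Smallest is BC4 with 1 mismatch.

BC4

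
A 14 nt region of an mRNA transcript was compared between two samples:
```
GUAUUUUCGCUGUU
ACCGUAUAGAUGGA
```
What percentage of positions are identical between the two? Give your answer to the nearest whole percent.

36%

Mismatches at positions 1, 2, 3, 4, 6, 8, 10, 13, 14 (1-based): 9 of 14.
Identical positions: 5/14 = 35.71% → 36%.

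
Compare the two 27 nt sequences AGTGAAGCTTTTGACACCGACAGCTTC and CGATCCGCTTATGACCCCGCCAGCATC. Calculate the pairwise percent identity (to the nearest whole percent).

9 positions differ (1, 3, 4, 5, 6, 11, 16, 20, 25), so 18 of 27 match: 18/27 = 66.67%.

67%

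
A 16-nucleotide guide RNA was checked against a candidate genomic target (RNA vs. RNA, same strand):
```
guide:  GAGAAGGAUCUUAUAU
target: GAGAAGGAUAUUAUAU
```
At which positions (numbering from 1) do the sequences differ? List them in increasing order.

Scanning 1-based: 10: C/A.

10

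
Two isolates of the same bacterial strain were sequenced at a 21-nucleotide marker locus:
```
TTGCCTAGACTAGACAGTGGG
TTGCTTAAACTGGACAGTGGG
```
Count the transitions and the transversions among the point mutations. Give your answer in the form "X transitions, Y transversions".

Transitions (purine↔purine or pyrimidine↔pyrimidine): 5 C→T, 8 G→A, 12 A→G.
Transversions (purine↔pyrimidine): none.

3 transitions, 0 transversions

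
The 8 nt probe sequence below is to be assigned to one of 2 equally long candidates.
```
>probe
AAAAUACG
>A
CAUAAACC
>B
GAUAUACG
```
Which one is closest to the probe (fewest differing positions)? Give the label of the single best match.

A differs at 4 positions; B differs at 2 positions. The closest is B.

B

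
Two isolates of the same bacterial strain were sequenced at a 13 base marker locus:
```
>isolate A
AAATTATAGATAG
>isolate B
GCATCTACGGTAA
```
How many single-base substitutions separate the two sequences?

Comparing position by position, 8 positions differ: 1 (A/G), 2 (A/C), 5 (T/C), 6 (A/T), 7 (T/A), 8 (A/C), 10 (A/G), 13 (G/A).

8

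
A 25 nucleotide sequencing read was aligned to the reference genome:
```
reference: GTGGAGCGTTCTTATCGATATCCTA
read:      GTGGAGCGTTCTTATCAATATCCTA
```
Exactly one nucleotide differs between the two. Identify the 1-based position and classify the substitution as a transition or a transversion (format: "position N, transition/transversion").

position 17, transition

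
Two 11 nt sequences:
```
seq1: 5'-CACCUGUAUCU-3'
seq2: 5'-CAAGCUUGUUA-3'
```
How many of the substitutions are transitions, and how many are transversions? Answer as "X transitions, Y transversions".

Transitions (purine↔purine or pyrimidine↔pyrimidine): 5 U→C, 8 A→G, 10 C→U.
Transversions (purine↔pyrimidine): 3 C→A, 4 C→G, 6 G→U, 11 U→A.

3 transitions, 4 transversions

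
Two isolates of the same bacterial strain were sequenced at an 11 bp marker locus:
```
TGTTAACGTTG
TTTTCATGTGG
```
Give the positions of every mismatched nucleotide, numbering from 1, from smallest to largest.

2, 5, 7, 10

Scanning 1-based: 2: G/T; 5: A/C; 7: C/T; 10: T/G.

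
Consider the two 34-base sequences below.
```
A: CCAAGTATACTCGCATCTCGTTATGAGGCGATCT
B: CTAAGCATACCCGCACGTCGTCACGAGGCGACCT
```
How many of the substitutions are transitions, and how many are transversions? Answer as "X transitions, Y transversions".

7 transitions, 1 transversion

Transitions (purine↔purine or pyrimidine↔pyrimidine): 2 C→T, 6 T→C, 11 T→C, 16 T→C, 22 T→C, 24 T→C, 32 T→C.
Transversions (purine↔pyrimidine): 17 C→G.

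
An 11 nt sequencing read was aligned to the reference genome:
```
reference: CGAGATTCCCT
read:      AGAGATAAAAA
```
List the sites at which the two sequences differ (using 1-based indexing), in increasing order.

Scanning 1-based: 1: C/A; 7: T/A; 8: C/A; 9: C/A; 10: C/A; 11: T/A.

1, 7, 8, 9, 10, 11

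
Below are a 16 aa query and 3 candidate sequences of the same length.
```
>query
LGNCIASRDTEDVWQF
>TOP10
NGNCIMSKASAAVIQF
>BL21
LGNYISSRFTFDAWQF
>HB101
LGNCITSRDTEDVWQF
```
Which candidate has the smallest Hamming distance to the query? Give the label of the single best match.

TOP10 differs at 8 residues; BL21 differs at 5 residues; HB101 differs at 1 residue. The closest is HB101.

HB101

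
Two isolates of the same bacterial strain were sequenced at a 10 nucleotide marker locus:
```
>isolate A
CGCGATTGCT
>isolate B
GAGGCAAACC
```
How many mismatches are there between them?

8

Comparing position by position, 8 bases differ: 1 (C/G), 2 (G/A), 3 (C/G), 5 (A/C), 6 (T/A), 7 (T/A), 8 (G/A), 10 (T/C).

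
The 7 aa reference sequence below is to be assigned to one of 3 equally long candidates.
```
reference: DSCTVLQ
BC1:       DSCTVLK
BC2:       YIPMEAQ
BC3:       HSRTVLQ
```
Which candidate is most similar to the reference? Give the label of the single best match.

BC1 differs at 1 position; BC2 differs at 6 positions; BC3 differs at 2 positions. The closest is BC1.

BC1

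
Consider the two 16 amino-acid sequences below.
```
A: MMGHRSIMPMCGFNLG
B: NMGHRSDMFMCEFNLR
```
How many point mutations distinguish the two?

5

Mismatches (1-based): position 1: M→N; position 7: I→D; position 9: P→F; position 12: G→E; position 16: G→R.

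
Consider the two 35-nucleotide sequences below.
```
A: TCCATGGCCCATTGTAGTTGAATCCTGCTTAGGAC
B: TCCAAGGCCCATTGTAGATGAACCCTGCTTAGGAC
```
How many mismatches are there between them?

The sequences differ at positions 5, 18, 23 (1-based) — 3 in total.

3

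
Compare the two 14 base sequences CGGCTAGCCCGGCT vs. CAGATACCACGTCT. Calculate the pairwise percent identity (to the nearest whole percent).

Mismatches at positions 2, 4, 7, 9, 12 (1-based): 5 of 14.
Identical positions: 9/14 = 64.29% → 64%.

64%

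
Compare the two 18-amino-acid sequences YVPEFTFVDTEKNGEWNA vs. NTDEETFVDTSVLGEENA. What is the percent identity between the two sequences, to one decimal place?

55.6%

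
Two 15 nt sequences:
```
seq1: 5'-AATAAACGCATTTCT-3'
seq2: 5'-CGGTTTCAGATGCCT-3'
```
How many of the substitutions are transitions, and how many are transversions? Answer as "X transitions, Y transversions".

Mismatches (1-based):
site 1: A→C (purine→pyrimidine, transversion)
site 2: A→G (purine→purine, transition)
site 3: T→G (pyrimidine→purine, transversion)
site 4: A→T (purine→pyrimidine, transversion)
site 5: A→T (purine→pyrimidine, transversion)
site 6: A→T (purine→pyrimidine, transversion)
site 8: G→A (purine→purine, transition)
site 9: C→G (pyrimidine→purine, transversion)
site 12: T→G (pyrimidine→purine, transversion)
site 13: T→C (pyrimidine→pyrimidine, transition)

3 transitions, 7 transversions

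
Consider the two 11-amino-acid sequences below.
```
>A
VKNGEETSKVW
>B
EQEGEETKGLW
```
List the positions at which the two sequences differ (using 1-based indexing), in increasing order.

1, 2, 3, 8, 9, 10

Scanning 1-based: 1: V/E; 2: K/Q; 3: N/E; 8: S/K; 9: K/G; 10: V/L.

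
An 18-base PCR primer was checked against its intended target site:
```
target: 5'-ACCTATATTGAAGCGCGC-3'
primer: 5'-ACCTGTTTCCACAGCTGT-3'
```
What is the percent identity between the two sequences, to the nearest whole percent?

44%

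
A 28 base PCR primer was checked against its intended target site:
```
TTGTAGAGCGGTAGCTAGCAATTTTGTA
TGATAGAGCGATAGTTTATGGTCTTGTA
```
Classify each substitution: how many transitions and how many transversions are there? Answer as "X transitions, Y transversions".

Mismatches (1-based):
base 2: T→G (pyrimidine→purine, transversion)
base 3: G→A (purine→purine, transition)
base 11: G→A (purine→purine, transition)
base 15: C→T (pyrimidine→pyrimidine, transition)
base 17: A→T (purine→pyrimidine, transversion)
base 18: G→A (purine→purine, transition)
base 19: C→T (pyrimidine→pyrimidine, transition)
base 20: A→G (purine→purine, transition)
base 21: A→G (purine→purine, transition)
base 23: T→C (pyrimidine→pyrimidine, transition)

8 transitions, 2 transversions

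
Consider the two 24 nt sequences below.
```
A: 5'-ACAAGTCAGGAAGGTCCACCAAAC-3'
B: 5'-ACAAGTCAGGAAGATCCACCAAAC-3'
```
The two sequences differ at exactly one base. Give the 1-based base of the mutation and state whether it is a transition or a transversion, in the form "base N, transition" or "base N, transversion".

The sequences differ only at base 14: G→A (purine→purine), a transition.

base 14, transition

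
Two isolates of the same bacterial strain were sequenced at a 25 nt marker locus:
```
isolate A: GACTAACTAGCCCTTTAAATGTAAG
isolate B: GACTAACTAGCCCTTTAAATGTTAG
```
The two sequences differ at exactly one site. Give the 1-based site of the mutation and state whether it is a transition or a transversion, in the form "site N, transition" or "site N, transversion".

site 23, transversion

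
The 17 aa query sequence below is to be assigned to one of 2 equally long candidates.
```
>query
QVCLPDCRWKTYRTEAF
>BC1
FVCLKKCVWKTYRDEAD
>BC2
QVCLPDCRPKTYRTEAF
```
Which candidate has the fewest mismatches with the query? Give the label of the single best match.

Hamming distances to query — BC1: 6; BC2: 1.
Smallest is BC2 with 1 mismatch.

BC2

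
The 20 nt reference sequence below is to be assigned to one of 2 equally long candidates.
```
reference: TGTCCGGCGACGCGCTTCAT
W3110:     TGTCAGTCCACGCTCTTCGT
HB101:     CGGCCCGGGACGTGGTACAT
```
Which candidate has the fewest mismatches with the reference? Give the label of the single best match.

W3110 differs at 5 sites; HB101 differs at 7 sites. The closest is W3110.

W3110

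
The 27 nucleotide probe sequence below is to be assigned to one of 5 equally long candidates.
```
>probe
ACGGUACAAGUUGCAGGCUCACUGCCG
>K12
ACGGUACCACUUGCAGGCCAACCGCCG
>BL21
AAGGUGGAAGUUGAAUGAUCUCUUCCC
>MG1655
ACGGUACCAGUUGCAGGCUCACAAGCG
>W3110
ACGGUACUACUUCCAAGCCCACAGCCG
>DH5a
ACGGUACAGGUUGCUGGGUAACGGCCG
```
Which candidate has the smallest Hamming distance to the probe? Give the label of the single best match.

K12 differs at 5 sites; BL21 differs at 9 sites; MG1655 differs at 4 sites; W3110 differs at 6 sites; DH5a differs at 5 sites. The closest is MG1655.

MG1655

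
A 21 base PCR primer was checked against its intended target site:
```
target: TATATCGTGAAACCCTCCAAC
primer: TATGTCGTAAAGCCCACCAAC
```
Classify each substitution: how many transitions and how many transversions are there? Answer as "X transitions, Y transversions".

3 transitions, 1 transversion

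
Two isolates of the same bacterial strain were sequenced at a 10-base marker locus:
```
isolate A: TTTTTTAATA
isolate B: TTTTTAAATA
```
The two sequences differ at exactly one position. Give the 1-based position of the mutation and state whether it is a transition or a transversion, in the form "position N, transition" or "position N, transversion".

position 6, transversion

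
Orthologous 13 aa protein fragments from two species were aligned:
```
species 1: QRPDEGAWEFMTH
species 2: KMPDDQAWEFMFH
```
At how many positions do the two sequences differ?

The sequences differ at positions 1, 2, 5, 6, 12 (1-based) — 5 in total.

5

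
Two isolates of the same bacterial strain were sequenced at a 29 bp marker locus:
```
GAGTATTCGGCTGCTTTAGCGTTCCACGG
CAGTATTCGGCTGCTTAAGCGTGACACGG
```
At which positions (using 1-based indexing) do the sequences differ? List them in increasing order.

1, 17, 23, 24

Differences at position 1 (G→C), position 17 (T→A), position 23 (T→G), position 24 (C→A).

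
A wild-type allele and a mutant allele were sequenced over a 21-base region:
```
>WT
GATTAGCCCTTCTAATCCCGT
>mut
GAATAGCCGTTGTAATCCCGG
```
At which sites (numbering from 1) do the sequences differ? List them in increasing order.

Differences at site 3 (T→A), site 9 (C→G), site 12 (C→G), site 21 (T→G).

3, 9, 12, 21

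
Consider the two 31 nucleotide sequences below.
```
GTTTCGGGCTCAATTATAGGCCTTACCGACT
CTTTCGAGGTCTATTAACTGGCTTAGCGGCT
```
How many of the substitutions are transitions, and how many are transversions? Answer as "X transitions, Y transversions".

Transitions (purine↔purine or pyrimidine↔pyrimidine): 7 G→A, 29 A→G.
Transversions (purine↔pyrimidine): 1 G→C, 9 C→G, 12 A→T, 17 T→A, 18 A→C, 19 G→T, 21 C→G, 26 C→G.

2 transitions, 8 transversions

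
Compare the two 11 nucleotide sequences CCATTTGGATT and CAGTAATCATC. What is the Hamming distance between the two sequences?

7

The sequences differ at sites 2, 3, 5, 6, 7, 8, 11 (1-based) — 7 in total.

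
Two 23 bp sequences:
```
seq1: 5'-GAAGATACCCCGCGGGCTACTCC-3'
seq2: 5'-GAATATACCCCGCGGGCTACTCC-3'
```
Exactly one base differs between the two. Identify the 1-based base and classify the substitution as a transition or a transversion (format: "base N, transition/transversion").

base 4, transversion

Base 4 changes G→T. G is a purine and T is a pyrimidine, so this is a transversion.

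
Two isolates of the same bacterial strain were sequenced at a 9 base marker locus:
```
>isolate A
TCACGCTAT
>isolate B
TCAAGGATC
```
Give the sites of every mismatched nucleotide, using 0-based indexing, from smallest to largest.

3, 5, 6, 7, 8

Scanning 0-based: 3: C/A; 5: C/G; 6: T/A; 7: A/T; 8: T/C.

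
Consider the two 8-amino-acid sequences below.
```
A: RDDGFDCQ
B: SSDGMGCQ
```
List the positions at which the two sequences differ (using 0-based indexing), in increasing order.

0, 1, 4, 5

Scanning 0-based: 0: R/S; 1: D/S; 4: F/M; 5: D/G.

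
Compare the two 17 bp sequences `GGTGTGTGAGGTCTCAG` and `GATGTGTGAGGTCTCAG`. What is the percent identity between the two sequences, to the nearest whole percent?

94%

Mismatch at position 2 (1-based): 1 of 17.
Identical positions: 16/17 = 94.12% → 94%.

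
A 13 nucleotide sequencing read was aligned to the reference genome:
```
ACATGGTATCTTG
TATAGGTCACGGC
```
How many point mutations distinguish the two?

Comparing position by position, 9 positions differ: 1 (A/T), 2 (C/A), 3 (A/T), 4 (T/A), 8 (A/C), 9 (T/A), 11 (T/G), 12 (T/G), 13 (G/C).

9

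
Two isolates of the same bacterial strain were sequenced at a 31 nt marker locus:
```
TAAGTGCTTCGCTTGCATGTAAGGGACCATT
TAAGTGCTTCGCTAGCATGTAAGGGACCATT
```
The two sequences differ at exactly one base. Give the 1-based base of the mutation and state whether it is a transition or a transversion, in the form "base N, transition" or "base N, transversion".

base 14, transversion

Base 14 changes T→A. T is a pyrimidine and A is a purine, so this is a transversion.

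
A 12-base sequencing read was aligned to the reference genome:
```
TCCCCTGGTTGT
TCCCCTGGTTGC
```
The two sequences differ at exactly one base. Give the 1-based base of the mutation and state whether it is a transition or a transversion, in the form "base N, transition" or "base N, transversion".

base 12, transition

The sequences differ only at base 12: T→C (pyrimidine→pyrimidine), a transition.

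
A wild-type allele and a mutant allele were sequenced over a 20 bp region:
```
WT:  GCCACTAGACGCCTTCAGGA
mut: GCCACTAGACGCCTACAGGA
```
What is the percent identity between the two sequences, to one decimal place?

1 position differs (15), so 19 of 20 match: 19/20 = 95%.

95.0%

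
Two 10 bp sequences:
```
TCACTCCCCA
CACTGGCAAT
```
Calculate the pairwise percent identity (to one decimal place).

9 positions differ (1, 2, 3, 4, 5, 6, 8, 9, 10), so 1 of 10 match: 1/10 = 10%.

10.0%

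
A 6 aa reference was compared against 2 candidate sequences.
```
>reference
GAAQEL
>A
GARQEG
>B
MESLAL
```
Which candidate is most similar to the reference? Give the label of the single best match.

A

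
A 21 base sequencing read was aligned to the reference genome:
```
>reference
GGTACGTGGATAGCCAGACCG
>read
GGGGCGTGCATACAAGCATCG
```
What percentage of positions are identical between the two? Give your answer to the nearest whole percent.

57%

9 positions differ (3, 4, 9, 13, 14, 15, 16, 17, 19), so 12 of 21 match: 12/21 = 57.14%.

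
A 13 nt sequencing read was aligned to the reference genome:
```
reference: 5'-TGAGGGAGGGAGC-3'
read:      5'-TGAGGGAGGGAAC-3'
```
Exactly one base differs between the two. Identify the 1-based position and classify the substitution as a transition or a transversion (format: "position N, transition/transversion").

position 12, transition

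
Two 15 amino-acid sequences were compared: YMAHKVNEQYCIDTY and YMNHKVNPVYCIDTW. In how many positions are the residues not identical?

Comparing position by position, 4 positions differ: 3 (A/N), 8 (E/P), 9 (Q/V), 15 (Y/W).

4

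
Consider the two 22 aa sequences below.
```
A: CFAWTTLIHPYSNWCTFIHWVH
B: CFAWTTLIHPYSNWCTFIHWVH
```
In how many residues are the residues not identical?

No positions differ; the sequences are identical.

0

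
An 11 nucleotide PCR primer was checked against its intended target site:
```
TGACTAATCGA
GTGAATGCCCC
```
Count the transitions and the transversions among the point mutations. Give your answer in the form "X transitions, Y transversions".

3 transitions, 7 transversions

Mismatches (1-based):
position 1: T→G (pyrimidine→purine, transversion)
position 2: G→T (purine→pyrimidine, transversion)
position 3: A→G (purine→purine, transition)
position 4: C→A (pyrimidine→purine, transversion)
position 5: T→A (pyrimidine→purine, transversion)
position 6: A→T (purine→pyrimidine, transversion)
position 7: A→G (purine→purine, transition)
position 8: T→C (pyrimidine→pyrimidine, transition)
position 10: G→C (purine→pyrimidine, transversion)
position 11: A→C (purine→pyrimidine, transversion)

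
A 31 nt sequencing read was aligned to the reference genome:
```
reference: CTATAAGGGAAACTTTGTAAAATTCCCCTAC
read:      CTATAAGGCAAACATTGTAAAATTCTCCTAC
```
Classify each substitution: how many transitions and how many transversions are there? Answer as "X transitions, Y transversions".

Mismatches (1-based):
position 9: G→C (purine→pyrimidine, transversion)
position 14: T→A (pyrimidine→purine, transversion)
position 26: C→T (pyrimidine→pyrimidine, transition)

1 transition, 2 transversions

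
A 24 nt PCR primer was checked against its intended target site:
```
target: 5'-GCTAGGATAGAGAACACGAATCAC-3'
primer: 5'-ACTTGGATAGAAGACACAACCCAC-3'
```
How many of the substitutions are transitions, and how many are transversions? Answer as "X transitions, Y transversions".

5 transitions, 2 transversions

Transitions (purine↔purine or pyrimidine↔pyrimidine): 1 G→A, 12 G→A, 13 A→G, 18 G→A, 21 T→C.
Transversions (purine↔pyrimidine): 4 A→T, 20 A→C.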